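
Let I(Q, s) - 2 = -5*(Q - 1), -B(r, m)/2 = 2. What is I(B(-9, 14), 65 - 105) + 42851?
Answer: 42878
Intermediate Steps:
B(r, m) = -4 (B(r, m) = -2*2 = -4)
I(Q, s) = 7 - 5*Q (I(Q, s) = 2 - 5*(Q - 1) = 2 - 5*(-1 + Q) = 2 + (5 - 5*Q) = 7 - 5*Q)
I(B(-9, 14), 65 - 105) + 42851 = (7 - 5*(-4)) + 42851 = (7 + 20) + 42851 = 27 + 42851 = 42878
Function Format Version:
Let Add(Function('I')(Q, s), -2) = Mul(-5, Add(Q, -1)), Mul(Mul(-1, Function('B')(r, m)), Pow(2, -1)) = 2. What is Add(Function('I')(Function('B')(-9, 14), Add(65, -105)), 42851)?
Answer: 42878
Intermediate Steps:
Function('B')(r, m) = -4 (Function('B')(r, m) = Mul(-2, 2) = -4)
Function('I')(Q, s) = Add(7, Mul(-5, Q)) (Function('I')(Q, s) = Add(2, Mul(-5, Add(Q, -1))) = Add(2, Mul(-5, Add(-1, Q))) = Add(2, Add(5, Mul(-5, Q))) = Add(7, Mul(-5, Q)))
Add(Function('I')(Function('B')(-9, 14), Add(65, -105)), 42851) = Add(Add(7, Mul(-5, -4)), 42851) = Add(Add(7, 20), 42851) = Add(27, 42851) = 42878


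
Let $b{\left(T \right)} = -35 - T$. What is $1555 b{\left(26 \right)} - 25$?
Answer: $-94880$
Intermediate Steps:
$1555 b{\left(26 \right)} - 25 = 1555 \left(-35 - 26\right) - 25 = 1555 \left(-61\right) - 25 = -94855 - 25 = -94880$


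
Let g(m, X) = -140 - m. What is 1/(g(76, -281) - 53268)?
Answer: -1/53484 ≈ -1.8697e-5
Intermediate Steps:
1/(g(76, -281) - 53268) = 1/((-140 - 1*76) - 53268) = 1/((-140 - 76) - 53268) = 1/(-216 - 53268) = 1/(-53484) = -1/53484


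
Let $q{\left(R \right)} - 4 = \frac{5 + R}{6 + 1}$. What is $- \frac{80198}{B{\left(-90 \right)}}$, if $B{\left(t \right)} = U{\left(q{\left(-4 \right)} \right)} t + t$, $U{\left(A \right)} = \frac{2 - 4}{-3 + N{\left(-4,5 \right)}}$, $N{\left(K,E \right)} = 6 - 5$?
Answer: $\frac{40099}{90} \approx 445.54$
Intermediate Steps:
$N{\left(K,E \right)} = 1$
$q{\left(R \right)} = \frac{33}{7} + \frac{R}{7}$ ($q{\left(R \right)} = 4 + \frac{5 + R}{6 + 1} = 4 + \frac{5 + R}{7} = 4 + \left(5 + R\right) \frac{1}{7} = 4 + \left(\frac{5}{7} + \frac{R}{7}\right) = \frac{33}{7} + \frac{R}{7}$)
$U{\left(A \right)} = 1$ ($U{\left(A \right)} = \frac{2 - 4}{-3 + 1} = - \frac{2}{-2} = \left(-2\right) \left(- \frac{1}{2}\right) = 1$)
$B{\left(t \right)} = 2 t$ ($B{\left(t \right)} = 1 t + t = t + t = 2 t$)
$- \frac{80198}{B{\left(-90 \right)}} = - \frac{80198}{2 \left(-90\right)} = - \frac{80198}{-180} = \left(-80198\right) \left(- \frac{1}{180}\right) = \frac{40099}{90}$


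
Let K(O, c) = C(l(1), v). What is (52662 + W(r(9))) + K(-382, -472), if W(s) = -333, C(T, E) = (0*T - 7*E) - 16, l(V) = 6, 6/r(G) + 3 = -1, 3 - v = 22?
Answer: 52446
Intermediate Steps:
v = -19 (v = 3 - 1*22 = 3 - 22 = -19)
r(G) = -3/2 (r(G) = 6/(-3 - 1) = 6/(-4) = 6*(-1/4) = -3/2)
C(T, E) = -16 - 7*E (C(T, E) = (0 - 7*E) - 16 = -7*E - 16 = -16 - 7*E)
K(O, c) = 117 (K(O, c) = -16 - 7*(-19) = -16 + 133 = 117)
(52662 + W(r(9))) + K(-382, -472) = (52662 - 333) + 117 = 52329 + 117 = 52446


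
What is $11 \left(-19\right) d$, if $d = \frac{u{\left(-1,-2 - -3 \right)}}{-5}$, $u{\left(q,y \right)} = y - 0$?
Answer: $\frac{209}{5} \approx 41.8$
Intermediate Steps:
$u{\left(q,y \right)} = y$ ($u{\left(q,y \right)} = y + 0 = y$)
$d = - \frac{1}{5}$ ($d = \frac{-2 - -3}{-5} = \left(-2 + 3\right) \left(- \frac{1}{5}\right) = 1 \left(- \frac{1}{5}\right) = - \frac{1}{5} \approx -0.2$)
$11 \left(-19\right) d = 11 \left(-19\right) \left(- \frac{1}{5}\right) = \left(-209\right) \left(- \frac{1}{5}\right) = \frac{209}{5}$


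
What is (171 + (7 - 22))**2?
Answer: 24336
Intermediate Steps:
(171 + (7 - 22))**2 = (171 - 15)**2 = 156**2 = 24336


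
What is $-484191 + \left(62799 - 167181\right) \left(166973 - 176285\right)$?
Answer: $971520993$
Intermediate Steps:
$-484191 + \left(62799 - 167181\right) \left(166973 - 176285\right) = -484191 - -972005184 = -484191 + 972005184 = 971520993$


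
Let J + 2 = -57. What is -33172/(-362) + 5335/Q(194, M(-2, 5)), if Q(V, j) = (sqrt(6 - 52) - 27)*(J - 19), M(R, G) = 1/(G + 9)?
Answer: 68579723/729430 + 1067*I*sqrt(46)/12090 ≈ 94.018 + 0.59857*I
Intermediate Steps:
J = -59 (J = -2 - 57 = -59)
M(R, G) = 1/(9 + G)
Q(V, j) = 2106 - 78*I*sqrt(46) (Q(V, j) = (sqrt(6 - 52) - 27)*(-59 - 19) = (sqrt(-46) - 27)*(-78) = (I*sqrt(46) - 27)*(-78) = (-27 + I*sqrt(46))*(-78) = 2106 - 78*I*sqrt(46))
-33172/(-362) + 5335/Q(194, M(-2, 5)) = -33172/(-362) + 5335/(2106 - 78*I*sqrt(46)) = -33172*(-1/362) + 5335/(2106 - 78*I*sqrt(46)) = 16586/181 + 5335/(2106 - 78*I*sqrt(46))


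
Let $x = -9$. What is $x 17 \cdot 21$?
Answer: $-3213$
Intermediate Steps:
$x 17 \cdot 21 = \left(-9\right) 17 \cdot 21 = \left(-153\right) 21 = -3213$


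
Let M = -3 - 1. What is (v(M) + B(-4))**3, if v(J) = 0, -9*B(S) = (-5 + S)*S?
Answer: -64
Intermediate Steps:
B(S) = -S*(-5 + S)/9 (B(S) = -(-5 + S)*S/9 = -S*(-5 + S)/9)
M = -4
(v(M) + B(-4))**3 = (0 + (1/9)*(-4)*(5 - 1*(-4)))**3 = (0 + (1/9)*(-4)*(5 + 4))**3 = (0 + (1/9)*(-4)*9)**3 = (0 - 4)**3 = (-4)**3 = -64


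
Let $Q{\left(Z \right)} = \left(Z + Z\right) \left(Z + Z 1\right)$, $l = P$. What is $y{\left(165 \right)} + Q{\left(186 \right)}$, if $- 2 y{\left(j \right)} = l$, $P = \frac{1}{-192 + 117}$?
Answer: $\frac{20757601}{150} \approx 1.3838 \cdot 10^{5}$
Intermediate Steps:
$P = - \frac{1}{75}$ ($P = \frac{1}{-75} = - \frac{1}{75} \approx -0.013333$)
$l = - \frac{1}{75} \approx -0.013333$
$y{\left(j \right)} = \frac{1}{150}$ ($y{\left(j \right)} = \left(- \frac{1}{2}\right) \left(- \frac{1}{75}\right) = \frac{1}{150}$)
$Q{\left(Z \right)} = 4 Z^{2}$ ($Q{\left(Z \right)} = 2 Z \left(Z + Z\right) = 2 Z 2 Z = 4 Z^{2}$)
$y{\left(165 \right)} + Q{\left(186 \right)} = \frac{1}{150} + 4 \cdot 186^{2} = \frac{1}{150} + 4 \cdot 34596 = \frac{1}{150} + 138384 = \frac{20757601}{150}$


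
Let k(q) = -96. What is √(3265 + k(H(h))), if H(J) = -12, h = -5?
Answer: √3169 ≈ 56.294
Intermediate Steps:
√(3265 + k(H(h))) = √(3265 - 96) = √3169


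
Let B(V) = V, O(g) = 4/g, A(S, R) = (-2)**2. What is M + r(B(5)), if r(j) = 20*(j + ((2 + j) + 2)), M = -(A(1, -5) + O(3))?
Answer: 824/3 ≈ 274.67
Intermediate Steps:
A(S, R) = 4
M = -16/3 (M = -(4 + 4/3) = -1*16/3 = -16/3 ≈ -5.3333)
r(j) = 80 + 40*j (r(j) = 20*(j + (4 + j)) = 20*(4 + 2*j) = 80 + 40*j)
M + r(B(5)) = -16/3 + (80 + 40*5) = -16/3 + (80 + 200) = -16/3 + 280 = 824/3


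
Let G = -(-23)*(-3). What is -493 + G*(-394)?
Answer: 26693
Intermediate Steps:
G = -69 (G = -1*69 = -69)
-493 + G*(-394) = -493 - 69*(-394) = -493 + 27186 = 26693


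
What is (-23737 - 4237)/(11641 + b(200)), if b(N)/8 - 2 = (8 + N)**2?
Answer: -394/5039 ≈ -0.078190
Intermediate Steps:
b(N) = 16 + 8*(8 + N)**2
(-23737 - 4237)/(11641 + b(200)) = (-23737 - 4237)/(11641 + (16 + 8*(8 + 200)**2)) = -27974/(11641 + (16 + 8*208**2)) = -27974/(11641 + (16 + 8*43264)) = -27974/(11641 + (16 + 346112)) = -27974/(11641 + 346128) = -27974/357769 = -27974*1/357769 = -394/5039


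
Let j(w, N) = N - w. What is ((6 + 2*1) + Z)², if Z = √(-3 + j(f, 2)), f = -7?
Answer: (8 + √6)² ≈ 109.19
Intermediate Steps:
Z = √6 (Z = √(-3 + (2 - 1*(-7))) = √(-3 + (2 + 7)) = √(-3 + 9) = √6 ≈ 2.4495)
((6 + 2*1) + Z)² = ((6 + 2*1) + √6)² = ((6 + 2) + √6)² = (8 + √6)²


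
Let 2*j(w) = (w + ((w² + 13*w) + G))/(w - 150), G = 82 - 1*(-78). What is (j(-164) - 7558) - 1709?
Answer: -1461109/157 ≈ -9306.4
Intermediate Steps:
G = 160 (G = 82 + 78 = 160)
j(w) = (160 + w² + 14*w)/(2*(-150 + w)) (j(w) = ((w + ((w² + 13*w) + 160))/(w - 150))/2 = ((w + (160 + w² + 13*w))/(-150 + w))/2 = ((160 + w² + 14*w)/(-150 + w))/2 = (160 + w² + 14*w)/(2*(-150 + w)))
(j(-164) - 7558) - 1709 = ((160 + (-164)² + 14*(-164))/(2*(-150 - 164)) - 7558) - 1709 = ((½)*(160 + 26896 - 2296)/(-314) - 7558) - 1709 = ((½)*(-1/314)*24760 - 7558) - 1709 = (-6190/157 - 7558) - 1709 = -1192796/157 - 1709 = -1461109/157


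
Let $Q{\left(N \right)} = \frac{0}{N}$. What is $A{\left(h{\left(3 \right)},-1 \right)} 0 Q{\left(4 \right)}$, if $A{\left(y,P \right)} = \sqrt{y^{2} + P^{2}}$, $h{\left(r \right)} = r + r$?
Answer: $0$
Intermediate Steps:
$h{\left(r \right)} = 2 r$
$A{\left(y,P \right)} = \sqrt{P^{2} + y^{2}}$
$Q{\left(N \right)} = 0$
$A{\left(h{\left(3 \right)},-1 \right)} 0 Q{\left(4 \right)} = \sqrt{\left(-1\right)^{2} + \left(2 \cdot 3\right)^{2}} \cdot 0 \cdot 0 = \sqrt{1 + 6^{2}} \cdot 0 \cdot 0 = \sqrt{1 + 36} \cdot 0 \cdot 0 = \sqrt{37} \cdot 0 \cdot 0 = 0 \cdot 0 = 0$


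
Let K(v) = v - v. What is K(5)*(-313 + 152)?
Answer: 0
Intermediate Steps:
K(v) = 0
K(5)*(-313 + 152) = 0*(-313 + 152) = 0*(-161) = 0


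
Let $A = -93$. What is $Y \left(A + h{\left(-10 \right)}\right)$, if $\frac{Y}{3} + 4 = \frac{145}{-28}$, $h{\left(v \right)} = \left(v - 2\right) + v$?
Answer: $\frac{88665}{28} \approx 3166.6$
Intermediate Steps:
$h{\left(v \right)} = -2 + 2 v$ ($h{\left(v \right)} = \left(-2 + v\right) + v = -2 + 2 v$)
$Y = - \frac{771}{28}$ ($Y = -12 + 3 \frac{145}{-28} = -12 + 3 \cdot 145 \left(- \frac{1}{28}\right) = -12 + 3 \left(- \frac{145}{28}\right) = -12 - \frac{435}{28} = - \frac{771}{28} \approx -27.536$)
$Y \left(A + h{\left(-10 \right)}\right) = - \frac{771 \left(-93 + \left(-2 + 2 \left(-10\right)\right)\right)}{28} = - \frac{771 \left(-93 - 22\right)}{28} = \left(- \frac{771}{28}\right) \left(-115\right) = \frac{88665}{28}$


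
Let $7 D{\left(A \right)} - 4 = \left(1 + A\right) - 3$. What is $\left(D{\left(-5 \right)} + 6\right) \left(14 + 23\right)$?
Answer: $\frac{1443}{7} \approx 206.14$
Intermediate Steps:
$D{\left(A \right)} = \frac{2}{7} + \frac{A}{7}$ ($D{\left(A \right)} = \frac{4}{7} + \frac{\left(1 + A\right) - 3}{7} = \frac{4}{7} + \frac{-2 + A}{7} = \frac{4}{7} + \left(- \frac{2}{7} + \frac{A}{7}\right) = \frac{2}{7} + \frac{A}{7}$)
$\left(D{\left(-5 \right)} + 6\right) \left(14 + 23\right) = \left(\left(\frac{2}{7} + \frac{1}{7} \left(-5\right)\right) + 6\right) \left(14 + 23\right) = \left(\left(\frac{2}{7} - \frac{5}{7}\right) + 6\right) 37 = \left(- \frac{3}{7} + 6\right) 37 = \frac{39}{7} \cdot 37 = \frac{1443}{7}$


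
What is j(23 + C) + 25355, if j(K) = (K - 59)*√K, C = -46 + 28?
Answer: 25355 - 54*√5 ≈ 25234.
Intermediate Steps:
C = -18
j(K) = √K*(-59 + K) (j(K) = (-59 + K)*√K = √K*(-59 + K))
j(23 + C) + 25355 = √(23 - 18)*(-59 + (23 - 18)) + 25355 = √5*(-59 + 5) + 25355 = √5*(-54) + 25355 = -54*√5 + 25355 = 25355 - 54*√5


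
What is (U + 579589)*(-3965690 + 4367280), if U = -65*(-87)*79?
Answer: 412165471060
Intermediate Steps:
U = 446745 (U = 5655*79 = 446745)
(U + 579589)*(-3965690 + 4367280) = (446745 + 579589)*(-3965690 + 4367280) = 1026334*401590 = 412165471060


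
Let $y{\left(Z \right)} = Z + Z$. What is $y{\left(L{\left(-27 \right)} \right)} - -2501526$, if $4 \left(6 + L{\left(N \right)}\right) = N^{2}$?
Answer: $\frac{5003757}{2} \approx 2.5019 \cdot 10^{6}$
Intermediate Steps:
$L{\left(N \right)} = -6 + \frac{N^{2}}{4}$
$y{\left(Z \right)} = 2 Z$
$y{\left(L{\left(-27 \right)} \right)} - -2501526 = 2 \left(-6 + \frac{\left(-27\right)^{2}}{4}\right) - -2501526 = 2 \left(-6 + \frac{1}{4} \cdot 729\right) + 2501526 = 2 \left(-6 + \frac{729}{4}\right) + 2501526 = 2 \cdot \frac{705}{4} + 2501526 = \frac{705}{2} + 2501526 = \frac{5003757}{2}$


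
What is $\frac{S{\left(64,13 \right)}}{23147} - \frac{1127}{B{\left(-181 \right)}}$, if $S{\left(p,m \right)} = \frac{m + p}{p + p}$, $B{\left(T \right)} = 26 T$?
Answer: $\frac{1669727997}{6971506048} \approx 0.23951$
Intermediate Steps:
$S{\left(p,m \right)} = \frac{m + p}{2 p}$
$\frac{S{\left(64,13 \right)}}{23147} - \frac{1127}{B{\left(-181 \right)}} = \frac{\frac{1}{2} \cdot \frac{1}{64} \left(13 + 64\right)}{23147} - \frac{1127}{26 \left(-181\right)} = \frac{1}{2} \cdot \frac{1}{64} \cdot 77 \cdot \frac{1}{23147} - \frac{1127}{-4706} = \frac{77}{128} \cdot \frac{1}{23147} - - \frac{1127}{4706} = \frac{77}{2962816} + \frac{1127}{4706} = \frac{1669727997}{6971506048}$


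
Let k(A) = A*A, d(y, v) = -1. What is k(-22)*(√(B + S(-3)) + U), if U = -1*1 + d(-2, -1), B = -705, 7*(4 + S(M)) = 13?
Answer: -968 + 7260*I*√154/7 ≈ -968.0 + 12871.0*I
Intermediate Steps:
S(M) = -15/7 (S(M) = -4 + (⅐)*13 = -4 + 13/7 = -15/7)
U = -2 (U = -1*1 - 1 = -1 - 1 = -2)
k(A) = A²
k(-22)*(√(B + S(-3)) + U) = (-22)²*(√(-705 - 15/7) - 2) = 484*(√(-4950/7) - 2) = 484*(15*I*√154/7 - 2) = 484*(-2 + 15*I*√154/7) = -968 + 7260*I*√154/7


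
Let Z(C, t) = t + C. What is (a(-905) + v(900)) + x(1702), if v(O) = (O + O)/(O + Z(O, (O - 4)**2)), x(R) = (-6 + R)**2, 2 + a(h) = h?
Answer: 289210068918/100577 ≈ 2.8755e+6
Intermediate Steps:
a(h) = -2 + h
Z(C, t) = C + t
v(O) = 2*O/((-4 + O)**2 + 2*O) (v(O) = (O + O)/(O + (O + (O - 4)**2)) = (2*O)/(O + (O + (-4 + O)**2)) = (2*O)/((-4 + O)**2 + 2*O) = 2*O/((-4 + O)**2 + 2*O))
(a(-905) + v(900)) + x(1702) = ((-2 - 905) + 2*900/((-4 + 900)**2 + 2*900)) + (-6 + 1702)**2 = (-907 + 2*900/(896**2 + 1800)) + 1696**2 = (-907 + 2*900/(802816 + 1800)) + 2876416 = (-907 + 2*900/804616) + 2876416 = (-907 + 2*900*(1/804616)) + 2876416 = (-907 + 225/100577) + 2876416 = -91223114/100577 + 2876416 = 289210068918/100577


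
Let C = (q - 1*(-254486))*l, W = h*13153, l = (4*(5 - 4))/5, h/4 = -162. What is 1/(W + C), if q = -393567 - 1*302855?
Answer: -5/44383464 ≈ -1.1265e-7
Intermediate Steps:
h = -648 (h = 4*(-162) = -648)
l = ⅘ (l = (4*1)*(⅕) = 4*(⅕) = ⅘ ≈ 0.80000)
q = -696422 (q = -393567 - 302855 = -696422)
W = -8523144 (W = -648*13153 = -8523144)
C = -1767744/5 (C = (-696422 - 1*(-254486))*(⅘) = (-696422 + 254486)*(⅘) = -441936*⅘ = -1767744/5 ≈ -3.5355e+5)
1/(W + C) = 1/(-8523144 - 1767744/5) = 1/(-44383464/5) = -5/44383464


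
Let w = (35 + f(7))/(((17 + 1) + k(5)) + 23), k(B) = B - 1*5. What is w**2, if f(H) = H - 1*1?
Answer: 1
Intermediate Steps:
k(B) = -5 + B (k(B) = B - 5 = -5 + B)
f(H) = -1 + H (f(H) = H - 1 = -1 + H)
w = 1 (w = (35 + (-1 + 7))/(((17 + 1) + (-5 + 5)) + 23) = (35 + 6)/((18 + 0) + 23) = 41/(18 + 23) = 41/41 = 41*(1/41) = 1)
w**2 = 1**2 = 1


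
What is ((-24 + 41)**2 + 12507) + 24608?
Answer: 37404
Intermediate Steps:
((-24 + 41)**2 + 12507) + 24608 = (17**2 + 12507) + 24608 = (289 + 12507) + 24608 = 12796 + 24608 = 37404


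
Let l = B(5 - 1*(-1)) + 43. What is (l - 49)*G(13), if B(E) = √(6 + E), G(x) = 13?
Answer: -78 + 26*√3 ≈ -32.967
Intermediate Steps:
l = 43 + 2*√3 (l = √(6 + (5 - 1*(-1))) + 43 = √(6 + (5 + 1)) + 43 = √(6 + 6) + 43 = √12 + 43 = 2*√3 + 43 = 43 + 2*√3 ≈ 46.464)
(l - 49)*G(13) = ((43 + 2*√3) - 49)*13 = (-6 + 2*√3)*13 = -78 + 26*√3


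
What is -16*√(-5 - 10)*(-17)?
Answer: 272*I*√15 ≈ 1053.5*I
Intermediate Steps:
-16*√(-5 - 10)*(-17) = -16*I*√15*(-17) = 272*I*√15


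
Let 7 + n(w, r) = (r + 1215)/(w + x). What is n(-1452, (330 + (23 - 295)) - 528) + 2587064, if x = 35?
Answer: 3665859024/1417 ≈ 2.5871e+6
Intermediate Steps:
n(w, r) = -7 + (1215 + r)/(35 + w) (n(w, r) = -7 + (r + 1215)/(w + 35) = -7 + (1215 + r)/(35 + w))
n(-1452, (330 + (23 - 295)) - 528) + 2587064 = (970 + ((330 + (23 - 295)) - 528) - 7*(-1452))/(35 - 1452) + 2587064 = (970 + ((330 - 272) - 528) + 10164)/(-1417) + 2587064 = -(970 + (58 - 528) + 10164)/1417 + 2587064 = -(970 - 470 + 10164)/1417 + 2587064 = -1/1417*10664 + 2587064 = -10664/1417 + 2587064 = 3665859024/1417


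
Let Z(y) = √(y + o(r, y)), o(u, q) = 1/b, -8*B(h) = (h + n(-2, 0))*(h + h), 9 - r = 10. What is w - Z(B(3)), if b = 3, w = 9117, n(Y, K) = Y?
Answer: 9117 - I*√15/6 ≈ 9117.0 - 0.6455*I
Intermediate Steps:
r = -1 (r = 9 - 1*10 = 9 - 10 = -1)
B(h) = -h*(-2 + h)/4 (B(h) = -(h - 2)*(h + h)/8 = -(-2 + h)*2*h/8 = -h*(-2 + h)/4)
o(u, q) = ⅓ (o(u, q) = 1/3 = ⅓)
Z(y) = √(⅓ + y) (Z(y) = √(y + ⅓) = √(⅓ + y))
w - Z(B(3)) = 9117 - √(3 + 9*((¼)*3*(2 - 1*3)))/3 = 9117 - √(3 + 9*((¼)*3*(2 - 3)))/3 = 9117 - √(3 + 9*((¼)*3*(-1)))/3 = 9117 - √(3 + 9*(-¾))/3 = 9117 - √(3 - 27/4)/3 = 9117 - √(-15/4)/3 = 9117 - I*√15/2/3 = 9117 - I*√15/6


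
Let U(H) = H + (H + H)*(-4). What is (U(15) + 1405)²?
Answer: 1690000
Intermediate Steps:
U(H) = -7*H (U(H) = H + (2*H)*(-4) = H - 8*H = -7*H)
(U(15) + 1405)² = (-7*15 + 1405)² = (-105 + 1405)² = 1300² = 1690000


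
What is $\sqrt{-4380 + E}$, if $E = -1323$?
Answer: $i \sqrt{5703} \approx 75.518 i$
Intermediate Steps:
$\sqrt{-4380 + E} = \sqrt{-4380 - 1323} = \sqrt{-5703} = i \sqrt{5703}$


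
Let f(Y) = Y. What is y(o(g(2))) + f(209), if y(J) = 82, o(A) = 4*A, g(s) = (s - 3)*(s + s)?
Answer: 291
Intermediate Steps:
g(s) = 2*s*(-3 + s) (g(s) = (-3 + s)*(2*s) = 2*s*(-3 + s))
y(o(g(2))) + f(209) = 82 + 209 = 291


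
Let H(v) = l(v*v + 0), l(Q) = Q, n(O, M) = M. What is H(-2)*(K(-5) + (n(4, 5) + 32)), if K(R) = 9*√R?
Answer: 148 + 36*I*√5 ≈ 148.0 + 80.498*I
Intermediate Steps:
H(v) = v² (H(v) = v*v + 0 = v² + 0 = v²)
H(-2)*(K(-5) + (n(4, 5) + 32)) = (-2)²*(9*√(-5) + (5 + 32)) = 4*(9*(I*√5) + 37) = 4*(9*I*√5 + 37) = 4*(37 + 9*I*√5) = 148 + 36*I*√5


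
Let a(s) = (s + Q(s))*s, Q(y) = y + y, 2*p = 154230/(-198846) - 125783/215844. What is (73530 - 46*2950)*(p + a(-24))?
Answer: -256057916837396695/2384428668 ≈ -1.0739e+8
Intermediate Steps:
p = -3238948141/4768857336 (p = (154230/(-198846) - 125783/215844)/2 = (154230*(-1/198846) - 125783*1/215844)/2 = (-25705/33141 - 125783/215844)/2 = (½)*(-3238948141/2384428668) = -3238948141/4768857336 ≈ -0.67919)
Q(y) = 2*y
a(s) = 3*s² (a(s) = (s + 2*s)*s = (3*s)*s = 3*s²)
(73530 - 46*2950)*(p + a(-24)) = (73530 - 46*2950)*(-3238948141/4768857336 + 3*(-24)²) = (73530 - 135700)*(-3238948141/4768857336 + 3*576) = -62170*(-3238948141/4768857336 + 1728) = -62170*8237346528467/4768857336 = -256057916837396695/2384428668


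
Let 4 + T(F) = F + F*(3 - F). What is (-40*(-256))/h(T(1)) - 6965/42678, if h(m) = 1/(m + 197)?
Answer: 85656446155/42678 ≈ 2.0070e+6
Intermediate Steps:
T(F) = -4 + F + F*(3 - F) (T(F) = -4 + (F + F*(3 - F)) = -4 + F + F*(3 - F))
h(m) = 1/(197 + m)
(-40*(-256))/h(T(1)) - 6965/42678 = (-40*(-256))/(1/(197 + (-4 - 1*1**2 + 4*1))) - 6965/42678 = 10240/(1/(197 + (-4 - 1*1 + 4))) - 6965*1/42678 = 10240/(1/(197 + (-4 - 1 + 4))) - 6965/42678 = 10240/(1/(197 - 1)) - 6965/42678 = 10240/(1/196) - 6965/42678 = 10240*196 - 6965/42678 = 2007040 - 6965/42678 = 85656446155/42678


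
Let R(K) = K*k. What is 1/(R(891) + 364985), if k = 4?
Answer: 1/368549 ≈ 2.7133e-6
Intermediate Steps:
R(K) = 4*K (R(K) = K*4 = 4*K)
1/(R(891) + 364985) = 1/(4*891 + 364985) = 1/(3564 + 364985) = 1/368549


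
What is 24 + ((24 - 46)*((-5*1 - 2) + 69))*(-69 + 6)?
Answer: 85956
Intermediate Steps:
24 + ((24 - 46)*((-5*1 - 2) + 69))*(-69 + 6) = 24 - 22*((-5 - 2) + 69)*(-63) = 24 - 22*(-7 + 69)*(-63) = 24 - 22*62*(-63) = 24 - 1364*(-63) = 24 + 85932 = 85956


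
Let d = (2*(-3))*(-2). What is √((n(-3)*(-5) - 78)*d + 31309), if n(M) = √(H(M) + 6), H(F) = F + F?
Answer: √30373 ≈ 174.28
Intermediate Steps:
H(F) = 2*F
n(M) = √(6 + 2*M) (n(M) = √(2*M + 6) = √(6 + 2*M))
d = 12 (d = -6*(-2) = 12)
√((n(-3)*(-5) - 78)*d + 31309) = √((√(6 + 2*(-3))*(-5) - 78)*12 + 31309) = √((√(6 - 6)*(-5) - 78)*12 + 31309) = √((√0*(-5) - 78)*12 + 31309) = √((0*(-5) - 78)*12 + 31309) = √((0 - 78)*12 + 31309) = √(-78*12 + 31309) = √(-936 + 31309) = √30373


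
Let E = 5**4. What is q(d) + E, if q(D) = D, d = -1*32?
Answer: 593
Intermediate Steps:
d = -32
E = 625
q(d) + E = -32 + 625 = 593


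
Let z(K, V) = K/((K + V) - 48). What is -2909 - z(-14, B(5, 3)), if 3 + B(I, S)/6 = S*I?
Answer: -14538/5 ≈ -2907.6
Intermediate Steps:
B(I, S) = -18 + 6*I*S (B(I, S) = -18 + 6*(S*I) = -18 + 6*(I*S) = -18 + 6*I*S)
z(K, V) = K/(-48 + K + V)
-2909 - z(-14, B(5, 3)) = -2909 - (-14)/(-48 - 14 + (-18 + 6*5*3)) = -2909 - (-14)/(-48 - 14 + (-18 + 90)) = -2909 - (-14)/(-48 - 14 + 72) = -2909 - (-14)/10 = -2909 - 1*(-7/5) = -2909 + 7/5 = -14538/5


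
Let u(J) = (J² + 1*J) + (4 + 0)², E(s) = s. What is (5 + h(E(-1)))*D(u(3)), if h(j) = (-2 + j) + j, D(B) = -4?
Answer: -4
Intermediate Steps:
u(J) = 16 + J + J² (u(J) = (J² + J) + 4² = (J + J²) + 16 = 16 + J + J²)
h(j) = -2 + 2*j
(5 + h(E(-1)))*D(u(3)) = (5 + (-2 + 2*(-1)))*(-4) = (5 + (-2 - 2))*(-4) = (5 - 4)*(-4) = 1*(-4) = -4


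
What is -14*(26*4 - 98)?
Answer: -84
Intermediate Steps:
-14*(26*4 - 98) = -14*(104 - 98) = -14*6 = -84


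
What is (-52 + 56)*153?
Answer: 612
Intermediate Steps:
(-52 + 56)*153 = 4*153 = 612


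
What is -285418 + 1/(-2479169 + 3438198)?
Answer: -273724139121/959029 ≈ -2.8542e+5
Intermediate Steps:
-285418 + 1/(-2479169 + 3438198) = -285418 + 1/959029 = -273724139121/959029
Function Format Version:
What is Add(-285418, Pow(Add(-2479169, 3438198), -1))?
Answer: Rational(-273724139121, 959029) ≈ -2.8542e+5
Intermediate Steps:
Add(-285418, Pow(Add(-2479169, 3438198), -1)) = Add(-285418, Pow(959029, -1)) = Add(-285418, Rational(1, 959029)) = Rational(-273724139121, 959029)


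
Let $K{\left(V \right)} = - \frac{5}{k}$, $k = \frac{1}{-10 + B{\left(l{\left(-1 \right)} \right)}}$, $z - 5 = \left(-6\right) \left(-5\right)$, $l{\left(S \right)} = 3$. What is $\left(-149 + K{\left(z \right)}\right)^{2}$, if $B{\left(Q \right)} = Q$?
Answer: $12996$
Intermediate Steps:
$z = 35$ ($z = 5 - -30 = 5 + 30 = 35$)
$k = - \frac{1}{7}$ ($k = \frac{1}{-10 + 3} = \frac{1}{-7} = - \frac{1}{7} \approx -0.14286$)
$K{\left(V \right)} = 35$ ($K{\left(V \right)} = - \frac{5}{- \frac{1}{7}} = \left(-5\right) \left(-7\right) = 35$)
$\left(-149 + K{\left(z \right)}\right)^{2} = \left(-149 + 35\right)^{2} = \left(-114\right)^{2} = 12996$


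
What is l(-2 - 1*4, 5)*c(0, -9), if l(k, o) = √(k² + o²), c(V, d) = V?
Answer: 0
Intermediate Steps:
l(-2 - 1*4, 5)*c(0, -9) = √((-2 - 1*4)² + 5²)*0 = √((-2 - 4)² + 25)*0 = √((-6)² + 25)*0 = √(36 + 25)*0 = √61*0 = 0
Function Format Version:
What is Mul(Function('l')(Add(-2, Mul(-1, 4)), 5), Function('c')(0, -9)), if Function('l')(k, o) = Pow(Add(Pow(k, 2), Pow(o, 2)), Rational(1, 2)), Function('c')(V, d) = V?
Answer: 0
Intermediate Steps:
Mul(Function('l')(Add(-2, Mul(-1, 4)), 5), Function('c')(0, -9)) = Mul(Pow(Add(Pow(Add(-2, Mul(-1, 4)), 2), Pow(5, 2)), Rational(1, 2)), 0) = Mul(Pow(Add(Pow(Add(-2, -4), 2), 25), Rational(1, 2)), 0) = Mul(Pow(Add(Pow(-6, 2), 25), Rational(1, 2)), 0) = Mul(Pow(Add(36, 25), Rational(1, 2)), 0) = Mul(Pow(61, Rational(1, 2)), 0) = 0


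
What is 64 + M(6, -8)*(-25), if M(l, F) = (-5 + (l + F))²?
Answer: -1161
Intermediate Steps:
M(l, F) = (-5 + F + l)² (M(l, F) = (-5 + (F + l))² = (-5 + F + l)²)
64 + M(6, -8)*(-25) = 64 + (-5 - 8 + 6)²*(-25) = 64 + (-7)²*(-25) = 64 + 49*(-25) = 64 - 1225 = -1161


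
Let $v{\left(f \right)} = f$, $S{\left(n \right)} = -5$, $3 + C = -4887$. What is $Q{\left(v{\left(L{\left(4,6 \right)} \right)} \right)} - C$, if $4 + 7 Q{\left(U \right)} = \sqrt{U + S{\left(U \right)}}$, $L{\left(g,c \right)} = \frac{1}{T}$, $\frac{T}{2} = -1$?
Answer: $\frac{34226}{7} + \frac{i \sqrt{22}}{14} \approx 4889.4 + 0.33503 i$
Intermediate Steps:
$T = -2$ ($T = 2 \left(-1\right) = -2$)
$L{\left(g,c \right)} = - \frac{1}{2}$ ($L{\left(g,c \right)} = \frac{1}{-2} = - \frac{1}{2}$)
$C = -4890$ ($C = -3 - 4887 = -4890$)
$Q{\left(U \right)} = - \frac{4}{7} + \frac{\sqrt{-5 + U}}{7}$ ($Q{\left(U \right)} = - \frac{4}{7} + \frac{\sqrt{U - 5}}{7} = - \frac{4}{7} + \frac{\sqrt{-5 + U}}{7}$)
$Q{\left(v{\left(L{\left(4,6 \right)} \right)} \right)} - C = \left(- \frac{4}{7} + \frac{\sqrt{-5 - \frac{1}{2}}}{7}\right) - -4890 = \left(- \frac{4}{7} + \frac{\sqrt{- \frac{11}{2}}}{7}\right) + 4890 = \left(- \frac{4}{7} + \frac{\frac{1}{2} i \sqrt{22}}{7}\right) + 4890 = \left(- \frac{4}{7} + \frac{i \sqrt{22}}{14}\right) + 4890 = \frac{34226}{7} + \frac{i \sqrt{22}}{14}$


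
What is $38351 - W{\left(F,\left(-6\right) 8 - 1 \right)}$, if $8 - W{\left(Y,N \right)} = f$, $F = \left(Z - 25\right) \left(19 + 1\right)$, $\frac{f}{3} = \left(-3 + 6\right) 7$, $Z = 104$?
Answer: $38406$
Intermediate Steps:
$f = 63$ ($f = 3 \left(-3 + 6\right) 7 = 3 \cdot 3 \cdot 7 = 3 \cdot 21 = 63$)
$F = 1580$ ($F = \left(104 - 25\right) \left(19 + 1\right) = 79 \cdot 20 = 1580$)
$W{\left(Y,N \right)} = -55$ ($W{\left(Y,N \right)} = 8 - 63 = -55$)
$38351 - W{\left(F,\left(-6\right) 8 - 1 \right)} = 38351 - -55 = 38351 + 55 = 38406$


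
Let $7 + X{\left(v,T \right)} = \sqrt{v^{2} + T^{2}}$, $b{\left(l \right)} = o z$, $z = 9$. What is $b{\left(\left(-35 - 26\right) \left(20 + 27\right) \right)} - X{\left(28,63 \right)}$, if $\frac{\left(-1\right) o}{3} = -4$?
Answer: $115 - 7 \sqrt{97} \approx 46.058$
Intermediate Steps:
$o = 12$ ($o = \left(-3\right) \left(-4\right) = 12$)
$b{\left(l \right)} = 108$ ($b{\left(l \right)} = 12 \cdot 9 = 108$)
$X{\left(v,T \right)} = -7 + \sqrt{T^{2} + v^{2}}$ ($X{\left(v,T \right)} = -7 + \sqrt{v^{2} + T^{2}} = -7 + \sqrt{T^{2} + v^{2}}$)
$b{\left(\left(-35 - 26\right) \left(20 + 27\right) \right)} - X{\left(28,63 \right)} = 108 - \left(-7 + \sqrt{63^{2} + 28^{2}}\right) = 108 - \left(-7 + \sqrt{3969 + 784}\right) = 108 - \left(-7 + \sqrt{4753}\right) = 108 - \left(-7 + 7 \sqrt{97}\right) = 108 + \left(7 - 7 \sqrt{97}\right) = 115 - 7 \sqrt{97}$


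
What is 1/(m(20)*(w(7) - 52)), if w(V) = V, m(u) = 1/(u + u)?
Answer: -8/9 ≈ -0.88889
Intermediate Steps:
m(u) = 1/(2*u)
1/(m(20)*(w(7) - 52)) = 1/(((1/2)/20)*(7 - 52)) = 1/(((1/2)*(1/20))*(-45)) = 1/((1/40)*(-45)) = 1/(-9/8) = -8/9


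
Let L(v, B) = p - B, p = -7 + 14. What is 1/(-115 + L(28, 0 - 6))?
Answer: -1/102 ≈ -0.0098039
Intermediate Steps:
p = 7
L(v, B) = 7 - B
1/(-115 + L(28, 0 - 6)) = 1/(-115 + (7 - (0 - 6))) = 1/(-115 + (7 - 1*(-6))) = 1/(-115 + (7 + 6)) = 1/(-115 + 13) = 1/(-102) = -1/102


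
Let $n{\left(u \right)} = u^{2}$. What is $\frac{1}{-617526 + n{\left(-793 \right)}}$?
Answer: $\frac{1}{11323} \approx 8.8316 \cdot 10^{-5}$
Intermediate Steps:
$\frac{1}{-617526 + n{\left(-793 \right)}} = \frac{1}{-617526 + \left(-793\right)^{2}} = \frac{1}{-617526 + 628849} = \frac{1}{11323}$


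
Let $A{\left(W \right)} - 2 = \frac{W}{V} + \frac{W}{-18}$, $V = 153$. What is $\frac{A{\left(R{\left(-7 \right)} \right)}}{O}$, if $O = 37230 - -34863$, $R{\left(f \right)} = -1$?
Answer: $\frac{209}{7353486} \approx 2.8422 \cdot 10^{-5}$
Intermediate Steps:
$A{\left(W \right)} = 2 - \frac{5 W}{102}$ ($A{\left(W \right)} = 2 + \left(\frac{W}{153} + \frac{W}{-18}\right) = 2 + \left(W \frac{1}{153} + W \left(- \frac{1}{18}\right)\right) = 2 + \left(\frac{W}{153} - \frac{W}{18}\right) = 2 - \frac{5 W}{102}$)
$O = 72093$ ($O = 37230 + 34863 = 72093$)
$\frac{A{\left(R{\left(-7 \right)} \right)}}{O} = \frac{2 - - \frac{5}{102}}{72093} = \left(2 + \frac{5}{102}\right) \frac{1}{72093} = \frac{209}{102} \cdot \frac{1}{72093} = \frac{209}{7353486}$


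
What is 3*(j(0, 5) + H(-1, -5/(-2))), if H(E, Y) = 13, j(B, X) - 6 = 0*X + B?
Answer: 57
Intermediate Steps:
j(B, X) = 6 + B (j(B, X) = 6 + (0*X + B) = 6 + (0 + B) = 6 + B)
3*(j(0, 5) + H(-1, -5/(-2))) = 3*((6 + 0) + 13) = 3*(6 + 13) = 3*19 = 57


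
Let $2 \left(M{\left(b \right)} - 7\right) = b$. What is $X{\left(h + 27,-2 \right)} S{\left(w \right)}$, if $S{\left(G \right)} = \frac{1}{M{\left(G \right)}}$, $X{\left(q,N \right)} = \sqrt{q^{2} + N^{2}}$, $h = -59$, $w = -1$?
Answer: $\frac{4 \sqrt{257}}{13} \approx 4.9327$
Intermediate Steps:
$M{\left(b \right)} = 7 + \frac{b}{2}$
$X{\left(q,N \right)} = \sqrt{N^{2} + q^{2}}$
$S{\left(G \right)} = \frac{1}{7 + \frac{G}{2}}$
$X{\left(h + 27,-2 \right)} S{\left(w \right)} = \sqrt{\left(-2\right)^{2} + \left(-59 + 27\right)^{2}} \frac{2}{14 - 1} = \sqrt{4 + \left(-32\right)^{2}} \cdot \frac{2}{13} = \sqrt{4 + 1024} \cdot 2 \cdot \frac{1}{13} = \sqrt{1028} \cdot \frac{2}{13} = 2 \sqrt{257} \cdot \frac{2}{13} = \frac{4 \sqrt{257}}{13}$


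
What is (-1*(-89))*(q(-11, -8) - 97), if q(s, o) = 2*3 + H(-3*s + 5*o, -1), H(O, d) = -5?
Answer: -8544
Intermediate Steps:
q(s, o) = 1 (q(s, o) = 2*3 - 5 = 6 - 5 = 1)
(-1*(-89))*(q(-11, -8) - 97) = (-1*(-89))*(1 - 97) = 89*(-96) = -8544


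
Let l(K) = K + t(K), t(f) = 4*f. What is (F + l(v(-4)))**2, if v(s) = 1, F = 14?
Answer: 361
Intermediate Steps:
l(K) = 5*K (l(K) = K + 4*K = 5*K)
(F + l(v(-4)))**2 = (14 + 5*1)**2 = (14 + 5)**2 = 19**2 = 361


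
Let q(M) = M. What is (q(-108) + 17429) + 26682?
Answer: 44003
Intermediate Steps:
(q(-108) + 17429) + 26682 = (-108 + 17429) + 26682 = 17321 + 26682 = 44003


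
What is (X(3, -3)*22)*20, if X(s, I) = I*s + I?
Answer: -5280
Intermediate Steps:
X(s, I) = I + I*s
(X(3, -3)*22)*20 = (-3*(1 + 3)*22)*20 = (-3*4*22)*20 = -12*22*20 = -264*20 = -5280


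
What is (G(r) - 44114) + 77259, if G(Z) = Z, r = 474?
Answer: 33619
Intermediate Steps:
(G(r) - 44114) + 77259 = (474 - 44114) + 77259 = -43640 + 77259 = 33619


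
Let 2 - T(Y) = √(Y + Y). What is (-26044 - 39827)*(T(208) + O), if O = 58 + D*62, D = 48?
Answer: -199984356 + 263484*√26 ≈ -1.9864e+8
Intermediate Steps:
T(Y) = 2 - √2*√Y (T(Y) = 2 - √(Y + Y) = 2 - √(2*Y) = 2 - √2*√Y)
O = 3034 (O = 58 + 48*62 = 58 + 2976 = 3034)
(-26044 - 39827)*(T(208) + O) = (-26044 - 39827)*((2 - √2*√208) + 3034) = -65871*((2 - √2*4*√13) + 3034) = -65871*((2 - 4*√26) + 3034) = -65871*(3036 - 4*√26) = -199984356 + 263484*√26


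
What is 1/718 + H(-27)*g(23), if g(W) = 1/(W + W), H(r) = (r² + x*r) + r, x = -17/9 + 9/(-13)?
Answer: 3601787/214682 ≈ 16.777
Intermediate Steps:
x = -302/117 (x = -17*⅑ + 9*(-1/13) = -17/9 - 9/13 = -302/117 ≈ -2.5812)
H(r) = r² - 185*r/117 (H(r) = (r² - 302*r/117) + r = r² - 185*r/117)
g(W) = 1/(2*W)
1/718 + H(-27)*g(23) = 1/718 + ((1/117)*(-27)*(-185 + 117*(-27)))*((½)/23) = 1/718 + ((1/117)*(-27)*(-185 - 3159))*((½)*(1/23)) = 1/718 + ((1/117)*(-27)*(-3344))*(1/46) = 1/718 + (10032/13)*(1/46) = 1/718 + 5016/299 = 3601787/214682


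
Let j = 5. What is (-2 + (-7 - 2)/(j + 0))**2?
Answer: 361/25 ≈ 14.440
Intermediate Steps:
(-2 + (-7 - 2)/(j + 0))**2 = (-2 + (-7 - 2)/(5 + 0))**2 = (-2 - 9/5)**2 = (-19/5)**2 = 361/25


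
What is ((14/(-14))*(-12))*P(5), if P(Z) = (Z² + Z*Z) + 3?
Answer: 636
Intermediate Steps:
P(Z) = 3 + 2*Z² (P(Z) = (Z² + Z²) + 3 = 2*Z² + 3 = 3 + 2*Z²)
((14/(-14))*(-12))*P(5) = ((14/(-14))*(-12))*(3 + 2*5²) = ((14*(-1/14))*(-12))*(3 + 2*25) = (-1*(-12))*(3 + 50) = 12*53 = 636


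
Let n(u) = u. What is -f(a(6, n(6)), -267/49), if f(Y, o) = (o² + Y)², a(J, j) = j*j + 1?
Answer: -25640335876/5764801 ≈ -4447.7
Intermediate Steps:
a(J, j) = 1 + j² (a(J, j) = j² + 1 = 1 + j²)
f(Y, o) = (Y + o²)²
-f(a(6, n(6)), -267/49) = -((1 + 6²) + (-267/49)²)² = -((1 + 36) + (-267*1/49)²)² = -(37 + (-267/49)²)² = -(37 + 71289/2401)² = -(160126/2401)² = -1*25640335876/5764801 = -25640335876/5764801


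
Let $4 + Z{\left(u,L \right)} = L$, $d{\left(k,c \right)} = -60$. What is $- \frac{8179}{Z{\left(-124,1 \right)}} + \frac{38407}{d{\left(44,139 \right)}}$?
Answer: $\frac{125173}{60} \approx 2086.2$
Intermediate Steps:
$Z{\left(u,L \right)} = -4 + L$
$- \frac{8179}{Z{\left(-124,1 \right)}} + \frac{38407}{d{\left(44,139 \right)}} = - \frac{8179}{-4 + 1} + \frac{38407}{-60} = - \frac{8179}{-3} + 38407 \left(- \frac{1}{60}\right) = \left(-8179\right) \left(- \frac{1}{3}\right) - \frac{38407}{60} = \frac{8179}{3} - \frac{38407}{60} = \frac{125173}{60}$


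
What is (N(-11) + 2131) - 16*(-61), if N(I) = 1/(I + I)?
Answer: 68353/22 ≈ 3107.0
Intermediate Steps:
N(I) = 1/(2*I)
(N(-11) + 2131) - 16*(-61) = ((½)/(-11) + 2131) - 16*(-61) = ((½)*(-1/11) + 2131) + 976 = (-1/22 + 2131) + 976 = 46881/22 + 976 = 68353/22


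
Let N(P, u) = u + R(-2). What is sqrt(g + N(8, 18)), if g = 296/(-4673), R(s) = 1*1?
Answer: sqrt(413518443)/4673 ≈ 4.3516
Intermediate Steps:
R(s) = 1
N(P, u) = 1 + u (N(P, u) = u + 1 = 1 + u)
g = -296/4673 (g = 296*(-1/4673) = -296/4673 ≈ -0.063343)
sqrt(g + N(8, 18)) = sqrt(-296/4673 + (1 + 18)) = sqrt(-296/4673 + 19) = sqrt(88491/4673) = sqrt(413518443)/4673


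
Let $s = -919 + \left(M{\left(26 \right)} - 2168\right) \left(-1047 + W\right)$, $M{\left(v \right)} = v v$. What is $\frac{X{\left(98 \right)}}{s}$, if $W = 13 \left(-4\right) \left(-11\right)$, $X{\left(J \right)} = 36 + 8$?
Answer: $\frac{44}{707781} \approx 6.2166 \cdot 10^{-5}$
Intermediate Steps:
$X{\left(J \right)} = 44$
$M{\left(v \right)} = v^{2}$
$W = 572$ ($W = \left(-52\right) \left(-11\right) = 572$)
$s = 707781$ ($s = -919 + \left(26^{2} - 2168\right) \left(-1047 + 572\right) = -919 + \left(676 - 2168\right) \left(-475\right) = -919 - -708700 = -919 + 708700 = 707781$)
$\frac{X{\left(98 \right)}}{s} = \frac{44}{707781}$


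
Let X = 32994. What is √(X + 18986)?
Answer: 2*√12995 ≈ 227.99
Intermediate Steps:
√(X + 18986) = √(32994 + 18986) = √51980 = 2*√12995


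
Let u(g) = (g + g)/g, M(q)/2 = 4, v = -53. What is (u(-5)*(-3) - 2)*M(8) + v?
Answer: -117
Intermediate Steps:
M(q) = 8 (M(q) = 2*4 = 8)
u(g) = 2 (u(g) = (2*g)/g = 2)
(u(-5)*(-3) - 2)*M(8) + v = (2*(-3) - 2)*8 - 53 = (-6 - 2)*8 - 53 = -8*8 - 53 = -64 - 53 = -117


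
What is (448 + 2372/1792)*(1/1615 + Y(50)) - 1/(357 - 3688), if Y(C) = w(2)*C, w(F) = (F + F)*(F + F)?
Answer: 50959582816931/141767360 ≈ 3.5946e+5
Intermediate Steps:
w(F) = 4*F² (w(F) = (2*F)*(2*F) = 4*F²)
Y(C) = 16*C (Y(C) = (4*2²)*C = (4*4)*C = 16*C)
(448 + 2372/1792)*(1/1615 + Y(50)) - 1/(357 - 3688) = (448 + 2372/1792)*(1/1615 + 16*50) - 1/(357 - 3688) = (448 + 2372*(1/1792))*(1/1615 + 800) - 1/(-3331) = (448 + 593/448)*(1292001/1615) - 1*(-1/3331) = (201297/448)*(1292001/1615) + 1/3331 = 15298583841/42560 + 1/3331 = 50959582816931/141767360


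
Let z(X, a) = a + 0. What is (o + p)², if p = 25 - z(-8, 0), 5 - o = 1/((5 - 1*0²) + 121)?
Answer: 14280841/15876 ≈ 899.52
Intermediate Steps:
z(X, a) = a
o = 629/126 (o = 5 - 1/((5 - 1*0²) + 121) = 5 - 1/((5 - 1*0) + 121) = 5 - 1/((5 + 0) + 121) = 5 - 1/(5 + 121) = 5 - 1/126 = 629/126 ≈ 4.9921)
p = 25 (p = 25 - 1*0 = 25 + 0 = 25)
(o + p)² = (629/126 + 25)² = (3779/126)² = 14280841/15876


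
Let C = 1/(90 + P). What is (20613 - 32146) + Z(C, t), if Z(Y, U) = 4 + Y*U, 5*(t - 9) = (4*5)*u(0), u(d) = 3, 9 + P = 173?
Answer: -2928345/254 ≈ -11529.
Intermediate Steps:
P = 164 (P = -9 + 173 = 164)
C = 1/254 (C = 1/(90 + 164) = 1/254 ≈ 0.0039370)
t = 21 (t = 9 + ((4*5)*3)/5 = 9 + (20*3)/5 = 9 + (⅕)*60 = 9 + 12 = 21)
Z(Y, U) = 4 + U*Y
(20613 - 32146) + Z(C, t) = (20613 - 32146) + (4 + 21*(1/254)) = -11533 + (4 + 21/254) = -11533 + 1037/254 = -2928345/254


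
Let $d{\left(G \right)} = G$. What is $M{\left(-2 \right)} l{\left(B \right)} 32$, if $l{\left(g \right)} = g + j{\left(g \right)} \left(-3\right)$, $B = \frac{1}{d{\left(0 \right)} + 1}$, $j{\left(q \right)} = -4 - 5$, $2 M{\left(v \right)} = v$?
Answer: $-896$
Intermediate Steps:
$M{\left(v \right)} = \frac{v}{2}$
$j{\left(q \right)} = -9$ ($j{\left(q \right)} = -4 - 5 = -9$)
$B = 1$ ($B = \frac{1}{0 + 1} = 1^{-1} = 1$)
$l{\left(g \right)} = 27 + g$ ($l{\left(g \right)} = g - -27 = g + 27 = 27 + g$)
$M{\left(-2 \right)} l{\left(B \right)} 32 = \frac{1}{2} \left(-2\right) \left(27 + 1\right) 32 = \left(-1\right) 28 \cdot 32 = \left(-28\right) 32 = -896$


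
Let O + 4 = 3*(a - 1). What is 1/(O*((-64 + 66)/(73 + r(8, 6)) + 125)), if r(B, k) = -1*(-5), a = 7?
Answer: 39/68264 ≈ 0.00057131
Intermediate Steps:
O = 14 (O = -4 + 3*(7 - 1) = -4 + 3*6 = -4 + 18 = 14)
r(B, k) = 5
1/(O*((-64 + 66)/(73 + r(8, 6)) + 125)) = 1/(14*((-64 + 66)/(73 + 5) + 125)) = 1/(14*(2/78 + 125)) = 1/(14*(2*(1/78) + 125)) = 1/(14*(1/39 + 125)) = 1/(14*(4876/39)) = 1/(68264/39) = 39/68264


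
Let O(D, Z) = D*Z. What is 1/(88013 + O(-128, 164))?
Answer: 1/67021 ≈ 1.4921e-5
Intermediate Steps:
1/(88013 + O(-128, 164)) = 1/(88013 - 128*164) = 1/(88013 - 20992) = 1/67021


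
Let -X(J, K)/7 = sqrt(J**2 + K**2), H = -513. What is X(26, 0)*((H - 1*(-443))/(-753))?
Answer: -12740/753 ≈ -16.919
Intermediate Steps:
X(J, K) = -7*sqrt(J**2 + K**2)
X(26, 0)*((H - 1*(-443))/(-753)) = (-7*sqrt(26**2 + 0**2))*((-513 - 1*(-443))/(-753)) = (-7*sqrt(676 + 0))*((-513 + 443)*(-1/753)) = (-7*sqrt(676))*(-70*(-1/753)) = -7*26*(70/753) = -182*70/753 = -12740/753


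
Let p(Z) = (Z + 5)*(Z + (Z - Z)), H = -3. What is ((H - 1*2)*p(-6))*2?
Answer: -60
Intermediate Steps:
p(Z) = Z*(5 + Z) (p(Z) = (5 + Z)*(Z + 0) = (5 + Z)*Z = Z*(5 + Z))
((H - 1*2)*p(-6))*2 = ((-3 - 1*2)*(-6*(5 - 6)))*2 = ((-3 - 2)*(-6*(-1)))*2 = -5*6*2 = -30*2 = -60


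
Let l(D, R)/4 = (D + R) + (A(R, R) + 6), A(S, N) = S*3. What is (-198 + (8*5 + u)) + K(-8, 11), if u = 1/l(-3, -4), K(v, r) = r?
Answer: -7645/52 ≈ -147.02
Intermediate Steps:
A(S, N) = 3*S
l(D, R) = 24 + 4*D + 16*R (l(D, R) = 4*((D + R) + (3*R + 6)) = 4*((D + R) + (6 + 3*R)) = 4*(6 + D + 4*R) = 24 + 4*D + 16*R)
u = -1/52 (u = 1/(24 + 4*(-3) + 16*(-4)) = 1/(24 - 12 - 64) = 1/(-52) = -1/52 ≈ -0.019231)
(-198 + (8*5 + u)) + K(-8, 11) = (-198 + (8*5 - 1/52)) + 11 = (-198 + (40 - 1/52)) + 11 = (-198 + 2079/52) + 11 = -8217/52 + 11 = -7645/52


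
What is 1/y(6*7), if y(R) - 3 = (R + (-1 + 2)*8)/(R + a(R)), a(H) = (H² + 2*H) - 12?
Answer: 939/2842 ≈ 0.33040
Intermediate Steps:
a(H) = -12 + H² + 2*H
y(R) = 3 + (8 + R)/(-12 + R² + 3*R) (y(R) = 3 + (R + (-1 + 2)*8)/(R + (-12 + R² + 2*R)) = 3 + (R + 1*8)/(-12 + R² + 3*R) = 3 + (R + 8)/(-12 + R² + 3*R) = 3 + (8 + R)/(-12 + R² + 3*R))
1/y(6*7) = 1/((-28 + 3*(6*7)² + 10*(6*7))/(-12 + (6*7)² + 3*(6*7))) = 1/((-28 + 3*42² + 10*42)/(-12 + 42² + 3*42)) = 1/((-28 + 3*1764 + 420)/(-12 + 1764 + 126)) = 1/((-28 + 5292 + 420)/1878) = 1/((1/1878)*5684) = 1/(2842/939) = 939/2842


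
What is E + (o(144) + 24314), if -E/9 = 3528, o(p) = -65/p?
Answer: -1071137/144 ≈ -7438.5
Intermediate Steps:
E = -31752 (E = -9*3528 = -31752)
E + (o(144) + 24314) = -31752 + (-65/144 + 24314) = -31752 + 3501151/144 = -1071137/144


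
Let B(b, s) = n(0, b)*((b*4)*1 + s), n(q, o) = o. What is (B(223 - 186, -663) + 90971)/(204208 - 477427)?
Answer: -23972/91073 ≈ -0.26322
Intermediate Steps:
B(b, s) = b*(s + 4*b) (B(b, s) = b*((b*4)*1 + s) = b*((4*b)*1 + s) = b*(4*b + s) = b*(s + 4*b))
(B(223 - 186, -663) + 90971)/(204208 - 477427) = ((223 - 186)*(-663 + 4*(223 - 186)) + 90971)/(204208 - 477427) = (37*(-663 + 4*37) + 90971)/(-273219) = (37*(-663 + 148) + 90971)*(-1/273219) = (37*(-515) + 90971)*(-1/273219) = (-19055 + 90971)*(-1/273219) = 71916*(-1/273219) = -23972/91073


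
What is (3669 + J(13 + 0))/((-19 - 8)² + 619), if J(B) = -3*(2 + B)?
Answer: 906/337 ≈ 2.6884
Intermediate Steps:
J(B) = -6 - 3*B
(3669 + J(13 + 0))/((-19 - 8)² + 619) = (3669 + (-6 - 3*(13 + 0)))/((-19 - 8)² + 619) = (3669 + (-6 - 3*13))/((-27)² + 619) = (3669 + (-6 - 39))/(729 + 619) = (3669 - 45)/1348 = 3624*(1/1348) = 906/337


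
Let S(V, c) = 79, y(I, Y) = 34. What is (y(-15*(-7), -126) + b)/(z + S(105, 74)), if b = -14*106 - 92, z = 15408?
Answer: -1542/15487 ≈ -0.099567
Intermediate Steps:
b = -1576 (b = -1484 - 92 = -1576)
(y(-15*(-7), -126) + b)/(z + S(105, 74)) = (34 - 1576)/(15408 + 79) = -1542/15487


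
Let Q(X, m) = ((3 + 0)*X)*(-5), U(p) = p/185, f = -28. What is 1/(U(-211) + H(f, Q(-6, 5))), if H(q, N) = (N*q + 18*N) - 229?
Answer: -185/209076 ≈ -0.00088485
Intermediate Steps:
U(p) = p/185 (U(p) = p*(1/185) = p/185)
Q(X, m) = -15*X (Q(X, m) = (3*X)*(-5) = -15*X)
H(q, N) = -229 + 18*N + N*q (H(q, N) = (18*N + N*q) - 229 = -229 + 18*N + N*q)
1/(U(-211) + H(f, Q(-6, 5))) = 1/((1/185)*(-211) + (-229 + 18*(-15*(-6)) - 15*(-6)*(-28))) = 1/(-211/185 + (-229 + 18*90 + 90*(-28))) = 1/(-211/185 + (-229 + 1620 - 2520)) = 1/(-211/185 - 1129) = 1/(-209076/185) = -185/209076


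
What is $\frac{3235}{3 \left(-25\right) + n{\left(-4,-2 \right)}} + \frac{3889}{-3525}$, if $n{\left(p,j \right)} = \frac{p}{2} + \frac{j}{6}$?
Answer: $- \frac{35112373}{817800} \approx -42.935$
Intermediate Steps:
$n{\left(p,j \right)} = \frac{p}{2} + \frac{j}{6}$ ($n{\left(p,j \right)} = p \frac{1}{2} + j \frac{1}{6} = \frac{p}{2} + \frac{j}{6}$)
$\frac{3235}{3 \left(-25\right) + n{\left(-4,-2 \right)}} + \frac{3889}{-3525} = \frac{3235}{3 \left(-25\right) + \left(\frac{1}{2} \left(-4\right) + \frac{1}{6} \left(-2\right)\right)} + \frac{3889}{-3525} = \frac{3235}{-75 - \frac{7}{3}} + 3889 \left(- \frac{1}{3525}\right) = \frac{3235}{-75 - \frac{7}{3}} - \frac{3889}{3525} = \frac{3235}{- \frac{232}{3}} - \frac{3889}{3525} = 3235 \left(- \frac{3}{232}\right) - \frac{3889}{3525} = - \frac{9705}{232} - \frac{3889}{3525} = - \frac{35112373}{817800}$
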